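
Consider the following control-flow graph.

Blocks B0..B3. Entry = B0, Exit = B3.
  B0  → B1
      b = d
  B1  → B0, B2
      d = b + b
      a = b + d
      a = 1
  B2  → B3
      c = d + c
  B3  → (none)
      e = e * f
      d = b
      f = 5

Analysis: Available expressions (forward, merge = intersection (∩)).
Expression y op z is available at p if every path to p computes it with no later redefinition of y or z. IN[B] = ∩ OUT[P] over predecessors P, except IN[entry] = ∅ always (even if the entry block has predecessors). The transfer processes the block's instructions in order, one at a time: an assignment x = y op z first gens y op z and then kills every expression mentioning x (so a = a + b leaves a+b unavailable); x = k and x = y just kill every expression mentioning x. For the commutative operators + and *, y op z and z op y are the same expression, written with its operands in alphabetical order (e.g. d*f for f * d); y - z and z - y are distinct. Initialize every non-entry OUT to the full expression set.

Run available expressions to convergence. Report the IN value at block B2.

Answer: {b+b, b+d}

Derivation:
Per-block solution:
  B0: | IN={} | OUT={}
  B1: | IN={} | OUT={b+b, b+d}
  B2: | IN={b+b, b+d} | OUT={b+b, b+d}
  B3: | IN={b+b, b+d} | OUT={b+b}

Merge at B2: IN[B2] = OUT[B1] = {b+b, b+d}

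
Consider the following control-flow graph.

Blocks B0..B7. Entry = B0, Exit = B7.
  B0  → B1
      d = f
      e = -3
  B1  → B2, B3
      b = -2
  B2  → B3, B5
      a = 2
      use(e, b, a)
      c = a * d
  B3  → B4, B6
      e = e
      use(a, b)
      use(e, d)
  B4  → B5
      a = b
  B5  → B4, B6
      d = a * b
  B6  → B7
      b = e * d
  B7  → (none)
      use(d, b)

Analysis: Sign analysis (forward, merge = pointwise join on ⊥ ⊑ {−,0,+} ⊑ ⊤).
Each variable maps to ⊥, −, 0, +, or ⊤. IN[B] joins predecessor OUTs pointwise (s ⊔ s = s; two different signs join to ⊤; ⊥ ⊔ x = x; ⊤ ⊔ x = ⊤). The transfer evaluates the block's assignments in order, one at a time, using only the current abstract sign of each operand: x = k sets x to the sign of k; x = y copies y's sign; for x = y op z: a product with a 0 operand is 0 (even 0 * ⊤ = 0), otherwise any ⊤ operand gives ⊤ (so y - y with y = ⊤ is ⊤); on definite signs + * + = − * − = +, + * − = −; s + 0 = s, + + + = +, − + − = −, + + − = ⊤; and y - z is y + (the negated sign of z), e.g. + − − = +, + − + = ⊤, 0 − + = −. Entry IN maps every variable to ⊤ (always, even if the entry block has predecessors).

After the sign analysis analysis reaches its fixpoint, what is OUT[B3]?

Answer: {a: ⊤, b: -, c: ⊤, d: ⊤, e: -, f: ⊤}

Derivation:
Fixpoint table:
  B0:  IN=(all ⊤)  OUT={e:-; rest ⊤}
  B1:  IN={e:-; rest ⊤}  OUT={b:-, e:-; rest ⊤}
  B2:  IN={b:-, e:-; rest ⊤}  OUT={a:+, b:-, e:-; rest ⊤}
  B3:  IN={b:-, e:-; rest ⊤}  OUT={b:-, e:-; rest ⊤}
  B4:  IN={b:-, e:-; rest ⊤}  OUT={a:-, b:-, e:-; rest ⊤}
  B5:  IN={b:-, e:-; rest ⊤}  OUT={b:-, e:-; rest ⊤}
  B6:  IN={b:-, e:-; rest ⊤}  OUT={e:-; rest ⊤}
  B7:  IN={e:-; rest ⊤}  OUT={e:-; rest ⊤}

Merge at B3: IN[B3] = OUT[B1] ⊔ OUT[B2] = {a: ⊤, b: -, c: ⊤, d: ⊤, e: -, f: ⊤}
Applying B3's transfer function to that IN value gives OUT[B3] (row B3 above).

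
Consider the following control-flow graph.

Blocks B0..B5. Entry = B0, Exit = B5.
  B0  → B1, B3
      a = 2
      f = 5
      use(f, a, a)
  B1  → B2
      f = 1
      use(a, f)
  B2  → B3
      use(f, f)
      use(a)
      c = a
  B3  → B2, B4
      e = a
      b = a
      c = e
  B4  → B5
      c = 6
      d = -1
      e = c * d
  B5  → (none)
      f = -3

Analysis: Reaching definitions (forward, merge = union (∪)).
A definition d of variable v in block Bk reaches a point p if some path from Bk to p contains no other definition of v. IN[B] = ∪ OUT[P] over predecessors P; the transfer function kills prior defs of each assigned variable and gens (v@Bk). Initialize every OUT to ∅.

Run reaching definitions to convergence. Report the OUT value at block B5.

Answer: {a@B0, b@B3, c@B4, d@B4, e@B4, f@B5}

Trace:
Fixpoint table:
  B0: | IN={} | OUT={a@B0, f@B0}
  B1: | IN={a@B0, f@B0} | OUT={a@B0, f@B1}
  B2: | IN={a@B0, b@B3, c@B3, e@B3, f@B0, f@B1} | OUT={a@B0, b@B3, c@B2, e@B3, f@B0, f@B1}
  B3: | IN={a@B0, b@B3, c@B2, e@B3, f@B0, f@B1} | OUT={a@B0, b@B3, c@B3, e@B3, f@B0, f@B1}
  B4: | IN={a@B0, b@B3, c@B3, e@B3, f@B0, f@B1} | OUT={a@B0, b@B3, c@B4, d@B4, e@B4, f@B0, f@B1}
  B5: | IN={a@B0, b@B3, c@B4, d@B4, e@B4, f@B0, f@B1} | OUT={a@B0, b@B3, c@B4, d@B4, e@B4, f@B5}

Merge at B5: IN[B5] = OUT[B4] = {a@B0, b@B3, c@B4, d@B4, e@B4, f@B0, f@B1}
Applying B5's transfer function to that IN value gives OUT[B5] (row B5 above).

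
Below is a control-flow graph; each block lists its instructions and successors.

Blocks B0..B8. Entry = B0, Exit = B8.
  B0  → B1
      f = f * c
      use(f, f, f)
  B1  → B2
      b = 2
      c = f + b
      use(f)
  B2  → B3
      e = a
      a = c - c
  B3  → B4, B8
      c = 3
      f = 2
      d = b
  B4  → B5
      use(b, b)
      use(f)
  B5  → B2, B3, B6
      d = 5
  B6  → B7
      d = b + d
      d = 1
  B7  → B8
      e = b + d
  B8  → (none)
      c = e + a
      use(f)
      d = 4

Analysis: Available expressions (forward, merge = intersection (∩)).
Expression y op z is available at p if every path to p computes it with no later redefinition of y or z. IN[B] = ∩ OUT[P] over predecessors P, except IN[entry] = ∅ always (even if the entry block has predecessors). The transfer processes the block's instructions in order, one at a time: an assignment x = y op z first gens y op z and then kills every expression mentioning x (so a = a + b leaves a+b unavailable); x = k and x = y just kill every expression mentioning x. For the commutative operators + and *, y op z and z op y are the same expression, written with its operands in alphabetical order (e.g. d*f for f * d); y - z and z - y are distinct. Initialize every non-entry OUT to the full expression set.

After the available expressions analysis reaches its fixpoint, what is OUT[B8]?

Answer: {a+e}

Working:
Converged values:
  B0:  IN={}  OUT={}
  B1:  IN={}  OUT={b+f}
  B2:  IN={}  OUT={c-c}
  B3:  IN={}  OUT={}
  B4:  IN={}  OUT={}
  B5:  IN={}  OUT={}
  B6:  IN={}  OUT={}
  B7:  IN={}  OUT={b+d}
  B8:  IN={}  OUT={a+e}

Merge at B8: IN[B8] = OUT[B3] ∩ OUT[B7] = {}
Applying B8's transfer function to that IN value gives OUT[B8] (row B8 above).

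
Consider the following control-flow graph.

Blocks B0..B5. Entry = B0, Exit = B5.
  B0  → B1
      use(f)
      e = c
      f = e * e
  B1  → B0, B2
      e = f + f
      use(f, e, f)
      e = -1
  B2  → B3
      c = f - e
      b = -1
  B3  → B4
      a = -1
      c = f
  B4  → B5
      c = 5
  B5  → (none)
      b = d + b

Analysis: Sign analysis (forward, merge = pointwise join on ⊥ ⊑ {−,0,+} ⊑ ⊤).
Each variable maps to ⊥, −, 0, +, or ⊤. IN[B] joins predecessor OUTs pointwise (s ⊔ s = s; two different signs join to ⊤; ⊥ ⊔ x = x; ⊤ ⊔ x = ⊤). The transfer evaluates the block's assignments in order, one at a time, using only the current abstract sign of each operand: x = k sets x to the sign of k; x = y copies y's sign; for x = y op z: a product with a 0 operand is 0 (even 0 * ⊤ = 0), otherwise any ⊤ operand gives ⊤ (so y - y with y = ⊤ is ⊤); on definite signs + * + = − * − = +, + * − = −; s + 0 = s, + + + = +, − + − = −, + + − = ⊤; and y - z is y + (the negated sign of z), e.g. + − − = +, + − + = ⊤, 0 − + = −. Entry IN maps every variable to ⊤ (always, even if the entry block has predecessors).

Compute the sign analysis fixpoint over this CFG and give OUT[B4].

Answer: {a: -, b: -, c: +, d: ⊤, e: -, f: ⊤}

Trace:
Per-block solution:
  B0:  IN=(all ⊤)  OUT=(all ⊤)
  B1:  IN=(all ⊤)  OUT={e:-; rest ⊤}
  B2:  IN={e:-; rest ⊤}  OUT={b:-, e:-; rest ⊤}
  B3:  IN={b:-, e:-; rest ⊤}  OUT={a:-, b:-, e:-; rest ⊤}
  B4:  IN={a:-, b:-, e:-; rest ⊤}  OUT={a:-, b:-, c:+, e:-; rest ⊤}
  B5:  IN={a:-, b:-, c:+, e:-; rest ⊤}  OUT={a:-, c:+, e:-; rest ⊤}

Merge at B4: IN[B4] = OUT[B3] = {a: -, b: -, c: ⊤, d: ⊤, e: -, f: ⊤}
Applying B4's transfer function to that IN value gives OUT[B4] (row B4 above).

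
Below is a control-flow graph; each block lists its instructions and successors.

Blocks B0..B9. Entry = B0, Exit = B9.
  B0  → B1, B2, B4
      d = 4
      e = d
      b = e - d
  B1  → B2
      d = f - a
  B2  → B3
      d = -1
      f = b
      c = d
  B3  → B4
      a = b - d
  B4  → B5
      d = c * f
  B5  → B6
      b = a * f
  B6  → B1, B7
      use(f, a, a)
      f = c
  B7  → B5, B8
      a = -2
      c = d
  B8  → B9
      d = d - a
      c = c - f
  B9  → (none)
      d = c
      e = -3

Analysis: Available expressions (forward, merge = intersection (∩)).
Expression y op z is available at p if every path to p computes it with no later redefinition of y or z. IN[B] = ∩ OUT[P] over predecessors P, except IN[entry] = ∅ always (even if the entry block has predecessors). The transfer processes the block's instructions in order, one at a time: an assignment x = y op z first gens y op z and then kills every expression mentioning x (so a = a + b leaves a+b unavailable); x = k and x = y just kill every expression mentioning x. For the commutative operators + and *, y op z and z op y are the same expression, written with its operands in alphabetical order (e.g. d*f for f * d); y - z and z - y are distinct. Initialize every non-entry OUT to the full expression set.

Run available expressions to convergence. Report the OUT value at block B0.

Answer: {e-d}

Working:
Fixpoint table:
  B0:  IN={}  OUT={e-d}
  B1:  IN={}  OUT={f-a}
  B2:  IN={}  OUT={}
  B3:  IN={}  OUT={b-d}
  B4:  IN={}  OUT={c*f}
  B5:  IN={}  OUT={a*f}
  B6:  IN={a*f}  OUT={}
  B7:  IN={}  OUT={}
  B8:  IN={}  OUT={}
  B9:  IN={}  OUT={}

B0 is the boundary node: IN[B0] = {}
Applying B0's transfer function to that IN value gives OUT[B0] (row B0 above).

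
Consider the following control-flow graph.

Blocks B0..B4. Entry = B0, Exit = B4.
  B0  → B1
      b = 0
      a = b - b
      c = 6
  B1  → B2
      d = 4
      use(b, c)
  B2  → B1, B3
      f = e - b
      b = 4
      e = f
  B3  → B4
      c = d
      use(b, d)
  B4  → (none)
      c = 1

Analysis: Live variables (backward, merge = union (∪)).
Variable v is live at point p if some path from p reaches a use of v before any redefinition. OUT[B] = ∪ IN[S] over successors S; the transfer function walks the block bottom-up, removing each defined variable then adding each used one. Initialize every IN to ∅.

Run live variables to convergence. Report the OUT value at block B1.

Answer: {b, c, d, e}

Working:
Per-block solution:
  B0:  IN={e}  OUT={b, c, e}
  B1:  IN={b, c, e}  OUT={b, c, d, e}
  B2:  IN={b, c, d, e}  OUT={b, c, d, e}
  B3:  IN={b, d}  OUT={}
  B4:  IN={}  OUT={}

Merge at B1: OUT[B1] = IN[B2] = {b, c, d, e}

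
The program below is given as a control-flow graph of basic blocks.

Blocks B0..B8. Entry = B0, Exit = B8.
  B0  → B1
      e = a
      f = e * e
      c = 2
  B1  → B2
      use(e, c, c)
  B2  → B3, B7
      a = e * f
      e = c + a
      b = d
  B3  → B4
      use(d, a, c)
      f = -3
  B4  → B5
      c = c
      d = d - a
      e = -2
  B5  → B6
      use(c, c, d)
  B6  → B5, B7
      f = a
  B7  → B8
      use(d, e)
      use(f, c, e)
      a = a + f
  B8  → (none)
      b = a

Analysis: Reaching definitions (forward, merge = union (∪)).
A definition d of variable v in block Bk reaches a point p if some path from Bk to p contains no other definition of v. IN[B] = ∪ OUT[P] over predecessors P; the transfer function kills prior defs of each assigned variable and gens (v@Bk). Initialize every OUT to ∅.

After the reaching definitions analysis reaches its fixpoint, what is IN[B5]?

Fixpoint table:
  B0:   IN={}   OUT={c@B0, e@B0, f@B0}
  B1:   IN={c@B0, e@B0, f@B0}   OUT={c@B0, e@B0, f@B0}
  B2:   IN={c@B0, e@B0, f@B0}   OUT={a@B2, b@B2, c@B0, e@B2, f@B0}
  B3:   IN={a@B2, b@B2, c@B0, e@B2, f@B0}   OUT={a@B2, b@B2, c@B0, e@B2, f@B3}
  B4:   IN={a@B2, b@B2, c@B0, e@B2, f@B3}   OUT={a@B2, b@B2, c@B4, d@B4, e@B4, f@B3}
  B5:   IN={a@B2, b@B2, c@B4, d@B4, e@B4, f@B3, f@B6}   OUT={a@B2, b@B2, c@B4, d@B4, e@B4, f@B3, f@B6}
  B6:   IN={a@B2, b@B2, c@B4, d@B4, e@B4, f@B3, f@B6}   OUT={a@B2, b@B2, c@B4, d@B4, e@B4, f@B6}
  B7:   IN={a@B2, b@B2, c@B0, c@B4, d@B4, e@B2, e@B4, f@B0, f@B6}   OUT={a@B7, b@B2, c@B0, c@B4, d@B4, e@B2, e@B4, f@B0, f@B6}
  B8:   IN={a@B7, b@B2, c@B0, c@B4, d@B4, e@B2, e@B4, f@B0, f@B6}   OUT={a@B7, b@B8, c@B0, c@B4, d@B4, e@B2, e@B4, f@B0, f@B6}

Merge at B5: IN[B5] = OUT[B4] ⊔ OUT[B6] = {a@B2, b@B2, c@B4, d@B4, e@B4, f@B3, f@B6}

Answer: {a@B2, b@B2, c@B4, d@B4, e@B4, f@B3, f@B6}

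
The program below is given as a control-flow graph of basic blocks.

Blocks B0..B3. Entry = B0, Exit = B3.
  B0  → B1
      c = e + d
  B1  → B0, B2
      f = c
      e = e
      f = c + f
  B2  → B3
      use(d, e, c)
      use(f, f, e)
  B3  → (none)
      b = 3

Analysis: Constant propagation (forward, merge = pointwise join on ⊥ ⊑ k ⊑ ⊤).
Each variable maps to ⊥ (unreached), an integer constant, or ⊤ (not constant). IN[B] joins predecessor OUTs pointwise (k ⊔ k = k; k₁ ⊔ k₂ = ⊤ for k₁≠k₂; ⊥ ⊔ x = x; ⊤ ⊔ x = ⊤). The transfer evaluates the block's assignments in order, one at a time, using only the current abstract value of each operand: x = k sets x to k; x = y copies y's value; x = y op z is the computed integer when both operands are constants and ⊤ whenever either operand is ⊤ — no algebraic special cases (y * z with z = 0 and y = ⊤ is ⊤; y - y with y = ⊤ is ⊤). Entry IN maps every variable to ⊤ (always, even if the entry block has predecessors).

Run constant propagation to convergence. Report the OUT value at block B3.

Per-block solution:
  B0:  IN=(all ⊤)  OUT=(all ⊤)
  B1:  IN=(all ⊤)  OUT=(all ⊤)
  B2:  IN=(all ⊤)  OUT=(all ⊤)
  B3:  IN=(all ⊤)  OUT={b:3; rest ⊤}

Merge at B3: IN[B3] = OUT[B2] = {a: ⊤, b: ⊤, c: ⊤, d: ⊤, e: ⊤, f: ⊤}
Applying B3's transfer function to that IN value gives OUT[B3] (row B3 above).

Answer: {a: ⊤, b: 3, c: ⊤, d: ⊤, e: ⊤, f: ⊤}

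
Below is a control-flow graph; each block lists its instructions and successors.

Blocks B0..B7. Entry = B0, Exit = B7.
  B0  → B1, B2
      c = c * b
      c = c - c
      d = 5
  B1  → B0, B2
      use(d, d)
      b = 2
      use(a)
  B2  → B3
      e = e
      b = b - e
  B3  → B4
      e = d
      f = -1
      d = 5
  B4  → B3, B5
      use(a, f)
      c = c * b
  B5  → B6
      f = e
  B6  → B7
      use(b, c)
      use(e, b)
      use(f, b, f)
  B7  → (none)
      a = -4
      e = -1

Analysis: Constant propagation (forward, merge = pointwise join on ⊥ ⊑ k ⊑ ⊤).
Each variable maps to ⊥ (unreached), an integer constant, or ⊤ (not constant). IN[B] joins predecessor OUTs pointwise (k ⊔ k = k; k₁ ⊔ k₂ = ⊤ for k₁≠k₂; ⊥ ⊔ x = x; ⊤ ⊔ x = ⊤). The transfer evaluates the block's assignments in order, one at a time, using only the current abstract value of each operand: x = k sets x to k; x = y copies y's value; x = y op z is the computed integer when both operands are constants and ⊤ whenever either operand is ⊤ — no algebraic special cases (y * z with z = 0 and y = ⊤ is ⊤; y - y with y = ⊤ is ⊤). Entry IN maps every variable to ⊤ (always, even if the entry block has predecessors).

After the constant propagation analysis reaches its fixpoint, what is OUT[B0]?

Converged values:
  B0:  IN=(all ⊤)  OUT={d:5; rest ⊤}
  B1:  IN={d:5; rest ⊤}  OUT={b:2, d:5; rest ⊤}
  B2:  IN={d:5; rest ⊤}  OUT={d:5; rest ⊤}
  B3:  IN={d:5; rest ⊤}  OUT={d:5, e:5, f:-1; rest ⊤}
  B4:  IN={d:5, e:5, f:-1; rest ⊤}  OUT={d:5, e:5, f:-1; rest ⊤}
  B5:  IN={d:5, e:5, f:-1; rest ⊤}  OUT={d:5, e:5, f:5; rest ⊤}
  B6:  IN={d:5, e:5, f:5; rest ⊤}  OUT={d:5, e:5, f:5; rest ⊤}
  B7:  IN={d:5, e:5, f:5; rest ⊤}  OUT={a:-4, d:5, e:-1, f:5; rest ⊤}

Merge at B0 (entry node, so the boundary value (all ⊤) is joined with the incoming edge(s)): IN[B0] = (all ⊤) ⊔ OUT[B1] = {a: ⊤, b: ⊤, c: ⊤, d: ⊤, e: ⊤, f: ⊤}
Applying B0's transfer function to that IN value gives OUT[B0] (row B0 above).

Answer: {a: ⊤, b: ⊤, c: ⊤, d: 5, e: ⊤, f: ⊤}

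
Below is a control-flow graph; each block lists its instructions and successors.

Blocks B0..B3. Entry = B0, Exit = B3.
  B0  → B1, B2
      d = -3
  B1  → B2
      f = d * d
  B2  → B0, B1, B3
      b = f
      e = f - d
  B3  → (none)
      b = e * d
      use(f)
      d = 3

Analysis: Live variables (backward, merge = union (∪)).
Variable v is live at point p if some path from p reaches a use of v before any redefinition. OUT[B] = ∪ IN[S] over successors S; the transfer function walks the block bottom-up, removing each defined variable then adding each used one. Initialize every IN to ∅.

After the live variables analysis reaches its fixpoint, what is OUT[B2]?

Fixpoint table:
  B0:   IN={f}   OUT={d, f}
  B1:   IN={d}   OUT={d, f}
  B2:   IN={d, f}   OUT={d, e, f}
  B3:   IN={d, e, f}   OUT={}

Merge at B2: OUT[B2] = IN[B0] ⊔ IN[B1] ⊔ IN[B3] = {d, e, f}

Answer: {d, e, f}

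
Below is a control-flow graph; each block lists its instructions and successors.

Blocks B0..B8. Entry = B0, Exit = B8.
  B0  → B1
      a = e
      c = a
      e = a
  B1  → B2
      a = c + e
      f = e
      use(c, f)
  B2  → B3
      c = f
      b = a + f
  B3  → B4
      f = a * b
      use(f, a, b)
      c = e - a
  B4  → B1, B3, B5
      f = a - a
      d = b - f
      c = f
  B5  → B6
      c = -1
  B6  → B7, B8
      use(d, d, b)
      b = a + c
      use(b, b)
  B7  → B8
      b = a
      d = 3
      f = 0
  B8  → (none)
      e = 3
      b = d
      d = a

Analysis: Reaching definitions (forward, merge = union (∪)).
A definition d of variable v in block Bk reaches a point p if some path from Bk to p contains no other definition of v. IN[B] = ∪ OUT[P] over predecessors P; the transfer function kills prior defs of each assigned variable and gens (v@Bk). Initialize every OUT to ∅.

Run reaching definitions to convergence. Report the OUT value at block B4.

Answer: {a@B1, b@B2, c@B4, d@B4, e@B0, f@B4}

Trace:
Per-block solution:
  B0:   IN={}   OUT={a@B0, c@B0, e@B0}
  B1:   IN={a@B0, a@B1, b@B2, c@B0, c@B4, d@B4, e@B0, f@B4}   OUT={a@B1, b@B2, c@B0, c@B4, d@B4, e@B0, f@B1}
  B2:   IN={a@B1, b@B2, c@B0, c@B4, d@B4, e@B0, f@B1}   OUT={a@B1, b@B2, c@B2, d@B4, e@B0, f@B1}
  B3:   IN={a@B1, b@B2, c@B2, c@B4, d@B4, e@B0, f@B1, f@B4}   OUT={a@B1, b@B2, c@B3, d@B4, e@B0, f@B3}
  B4:   IN={a@B1, b@B2, c@B3, d@B4, e@B0, f@B3}   OUT={a@B1, b@B2, c@B4, d@B4, e@B0, f@B4}
  B5:   IN={a@B1, b@B2, c@B4, d@B4, e@B0, f@B4}   OUT={a@B1, b@B2, c@B5, d@B4, e@B0, f@B4}
  B6:   IN={a@B1, b@B2, c@B5, d@B4, e@B0, f@B4}   OUT={a@B1, b@B6, c@B5, d@B4, e@B0, f@B4}
  B7:   IN={a@B1, b@B6, c@B5, d@B4, e@B0, f@B4}   OUT={a@B1, b@B7, c@B5, d@B7, e@B0, f@B7}
  B8:   IN={a@B1, b@B6, b@B7, c@B5, d@B4, d@B7, e@B0, f@B4, f@B7}   OUT={a@B1, b@B8, c@B5, d@B8, e@B8, f@B4, f@B7}

Merge at B4: IN[B4] = OUT[B3] = {a@B1, b@B2, c@B3, d@B4, e@B0, f@B3}
Applying B4's transfer function to that IN value gives OUT[B4] (row B4 above).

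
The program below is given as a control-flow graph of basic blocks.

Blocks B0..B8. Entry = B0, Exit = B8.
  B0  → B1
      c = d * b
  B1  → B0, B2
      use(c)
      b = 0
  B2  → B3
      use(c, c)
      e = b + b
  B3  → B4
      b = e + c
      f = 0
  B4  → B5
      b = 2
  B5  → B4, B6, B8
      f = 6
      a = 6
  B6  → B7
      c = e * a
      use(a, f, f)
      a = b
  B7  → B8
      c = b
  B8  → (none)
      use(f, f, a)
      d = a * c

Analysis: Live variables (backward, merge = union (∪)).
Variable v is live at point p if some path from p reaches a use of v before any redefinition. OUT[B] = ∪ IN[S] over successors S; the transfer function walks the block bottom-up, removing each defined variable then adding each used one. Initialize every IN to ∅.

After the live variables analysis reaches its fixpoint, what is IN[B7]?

Per-block solution:
  B0:  IN={b, d}  OUT={c, d}
  B1:  IN={c, d}  OUT={b, c, d}
  B2:  IN={b, c}  OUT={c, e}
  B3:  IN={c, e}  OUT={c, e}
  B4:  IN={c, e}  OUT={b, c, e}
  B5:  IN={b, c, e}  OUT={a, b, c, e, f}
  B6:  IN={a, b, e, f}  OUT={a, b, f}
  B7:  IN={a, b, f}  OUT={a, c, f}
  B8:  IN={a, c, f}  OUT={}

Merge at B7: OUT[B7] = IN[B8] = {a, c, f}
Applying B7's transfer function to that OUT value gives IN[B7] (row B7 above).

Answer: {a, b, f}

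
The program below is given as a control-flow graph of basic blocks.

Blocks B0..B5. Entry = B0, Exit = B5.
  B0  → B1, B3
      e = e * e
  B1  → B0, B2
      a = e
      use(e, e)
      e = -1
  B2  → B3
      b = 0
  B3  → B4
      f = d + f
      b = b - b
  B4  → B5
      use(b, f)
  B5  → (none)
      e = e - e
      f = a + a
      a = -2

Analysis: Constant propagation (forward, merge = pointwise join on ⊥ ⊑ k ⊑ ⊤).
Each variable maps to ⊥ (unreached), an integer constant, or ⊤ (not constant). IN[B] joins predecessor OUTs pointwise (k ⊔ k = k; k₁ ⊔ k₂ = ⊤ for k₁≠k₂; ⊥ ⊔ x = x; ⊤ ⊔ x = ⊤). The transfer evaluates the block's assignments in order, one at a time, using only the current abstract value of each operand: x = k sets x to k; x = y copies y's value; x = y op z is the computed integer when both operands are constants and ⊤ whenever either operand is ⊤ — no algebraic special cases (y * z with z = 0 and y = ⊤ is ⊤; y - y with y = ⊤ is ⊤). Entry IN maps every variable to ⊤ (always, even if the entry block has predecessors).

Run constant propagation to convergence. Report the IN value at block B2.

Answer: {a: ⊤, b: ⊤, c: ⊤, d: ⊤, e: -1, f: ⊤}

Trace:
Per-block solution:
  B0:   IN=(all ⊤)   OUT=(all ⊤)
  B1:   IN=(all ⊤)   OUT={e:-1; rest ⊤}
  B2:   IN={e:-1; rest ⊤}   OUT={b:0, e:-1; rest ⊤}
  B3:   IN=(all ⊤)   OUT=(all ⊤)
  B4:   IN=(all ⊤)   OUT=(all ⊤)
  B5:   IN=(all ⊤)   OUT={a:-2; rest ⊤}

Merge at B2: IN[B2] = OUT[B1] = {a: ⊤, b: ⊤, c: ⊤, d: ⊤, e: -1, f: ⊤}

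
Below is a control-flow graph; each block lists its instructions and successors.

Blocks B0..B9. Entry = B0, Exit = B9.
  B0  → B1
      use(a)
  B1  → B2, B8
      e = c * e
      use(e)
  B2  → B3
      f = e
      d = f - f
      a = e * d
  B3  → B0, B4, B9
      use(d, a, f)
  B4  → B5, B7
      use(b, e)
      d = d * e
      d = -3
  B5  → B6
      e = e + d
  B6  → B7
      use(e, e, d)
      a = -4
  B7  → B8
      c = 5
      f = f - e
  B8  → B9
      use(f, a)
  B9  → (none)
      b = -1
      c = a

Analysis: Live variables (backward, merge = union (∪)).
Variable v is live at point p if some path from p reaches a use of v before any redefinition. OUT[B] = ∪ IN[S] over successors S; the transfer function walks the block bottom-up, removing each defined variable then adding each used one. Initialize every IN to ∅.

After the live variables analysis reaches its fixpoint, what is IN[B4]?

Fixpoint table:
  B0:  IN={a, b, c, e, f}  OUT={a, b, c, e, f}
  B1:  IN={a, b, c, e, f}  OUT={a, b, c, e, f}
  B2:  IN={b, c, e}  OUT={a, b, c, d, e, f}
  B3:  IN={a, b, c, d, e, f}  OUT={a, b, c, d, e, f}
  B4:  IN={a, b, d, e, f}  OUT={a, d, e, f}
  B5:  IN={d, e, f}  OUT={d, e, f}
  B6:  IN={d, e, f}  OUT={a, e, f}
  B7:  IN={a, e, f}  OUT={a, f}
  B8:  IN={a, f}  OUT={a}
  B9:  IN={a}  OUT={}

Merge at B4: OUT[B4] = IN[B5] ⊔ IN[B7] = {a, d, e, f}
Applying B4's transfer function to that OUT value gives IN[B4] (row B4 above).

Answer: {a, b, d, e, f}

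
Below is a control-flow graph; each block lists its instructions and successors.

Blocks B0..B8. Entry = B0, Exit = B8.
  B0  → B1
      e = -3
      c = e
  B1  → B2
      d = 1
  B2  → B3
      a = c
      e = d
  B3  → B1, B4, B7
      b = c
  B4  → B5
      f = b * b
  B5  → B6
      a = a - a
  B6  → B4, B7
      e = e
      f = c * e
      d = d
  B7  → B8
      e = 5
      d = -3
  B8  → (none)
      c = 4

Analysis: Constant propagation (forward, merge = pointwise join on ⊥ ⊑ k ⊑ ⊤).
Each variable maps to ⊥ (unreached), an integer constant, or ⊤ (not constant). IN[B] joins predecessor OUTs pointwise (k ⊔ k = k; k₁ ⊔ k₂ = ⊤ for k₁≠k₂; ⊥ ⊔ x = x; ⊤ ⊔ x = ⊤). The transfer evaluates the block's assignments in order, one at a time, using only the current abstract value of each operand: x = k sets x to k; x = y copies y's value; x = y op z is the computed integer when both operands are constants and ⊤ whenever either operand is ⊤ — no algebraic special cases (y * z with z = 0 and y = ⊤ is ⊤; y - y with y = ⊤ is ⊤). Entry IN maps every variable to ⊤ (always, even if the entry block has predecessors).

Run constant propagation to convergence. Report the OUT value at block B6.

Answer: {a: ⊤, b: -3, c: -3, d: 1, e: 1, f: -3}

Derivation:
Converged values:
  B0:  IN=(all ⊤)  OUT={c:-3, e:-3; rest ⊤}
  B1:  IN={c:-3; rest ⊤}  OUT={c:-3, d:1; rest ⊤}
  B2:  IN={c:-3, d:1; rest ⊤}  OUT={a:-3, c:-3, d:1, e:1; rest ⊤}
  B3:  IN={a:-3, c:-3, d:1, e:1; rest ⊤}  OUT={a:-3, b:-3, c:-3, d:1, e:1; rest ⊤}
  B4:  IN={b:-3, c:-3, d:1, e:1; rest ⊤}  OUT={b:-3, c:-3, d:1, e:1, f:9; rest ⊤}
  B5:  IN={b:-3, c:-3, d:1, e:1, f:9; rest ⊤}  OUT={b:-3, c:-3, d:1, e:1, f:9; rest ⊤}
  B6:  IN={b:-3, c:-3, d:1, e:1, f:9; rest ⊤}  OUT={b:-3, c:-3, d:1, e:1, f:-3; rest ⊤}
  B7:  IN={b:-3, c:-3, d:1, e:1; rest ⊤}  OUT={b:-3, c:-3, d:-3, e:5; rest ⊤}
  B8:  IN={b:-3, c:-3, d:-3, e:5; rest ⊤}  OUT={b:-3, c:4, d:-3, e:5; rest ⊤}

Merge at B6: IN[B6] = OUT[B5] = {a: ⊤, b: -3, c: -3, d: 1, e: 1, f: 9}
Applying B6's transfer function to that IN value gives OUT[B6] (row B6 above).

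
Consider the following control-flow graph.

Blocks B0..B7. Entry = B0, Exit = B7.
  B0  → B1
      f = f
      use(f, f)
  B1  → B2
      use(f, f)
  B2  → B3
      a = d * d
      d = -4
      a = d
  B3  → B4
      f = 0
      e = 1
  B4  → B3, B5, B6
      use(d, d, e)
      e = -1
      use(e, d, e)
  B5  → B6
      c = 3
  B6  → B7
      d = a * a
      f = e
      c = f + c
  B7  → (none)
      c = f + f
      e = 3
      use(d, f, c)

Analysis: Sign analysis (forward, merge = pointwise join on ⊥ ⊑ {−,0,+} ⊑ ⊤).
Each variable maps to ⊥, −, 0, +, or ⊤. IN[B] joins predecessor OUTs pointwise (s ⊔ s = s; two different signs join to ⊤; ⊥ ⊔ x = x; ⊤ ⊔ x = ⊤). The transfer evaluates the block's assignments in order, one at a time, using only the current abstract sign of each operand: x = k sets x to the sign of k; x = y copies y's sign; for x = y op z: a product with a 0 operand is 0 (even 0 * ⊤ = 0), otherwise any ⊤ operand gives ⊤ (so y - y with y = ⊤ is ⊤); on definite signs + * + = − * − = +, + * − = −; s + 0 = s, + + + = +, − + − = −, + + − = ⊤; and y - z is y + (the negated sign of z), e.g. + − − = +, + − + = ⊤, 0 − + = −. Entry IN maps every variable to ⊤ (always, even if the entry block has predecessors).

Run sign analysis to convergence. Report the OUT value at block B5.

Answer: {a: -, b: ⊤, c: +, d: -, e: -, f: 0}

Working:
Fixpoint table:
  B0: | IN=(all ⊤) | OUT=(all ⊤)
  B1: | IN=(all ⊤) | OUT=(all ⊤)
  B2: | IN=(all ⊤) | OUT={a:-, d:-; rest ⊤}
  B3: | IN={a:-, d:-; rest ⊤} | OUT={a:-, d:-, e:+, f:0; rest ⊤}
  B4: | IN={a:-, d:-, e:+, f:0; rest ⊤} | OUT={a:-, d:-, e:-, f:0; rest ⊤}
  B5: | IN={a:-, d:-, e:-, f:0; rest ⊤} | OUT={a:-, c:+, d:-, e:-, f:0; rest ⊤}
  B6: | IN={a:-, d:-, e:-, f:0; rest ⊤} | OUT={a:-, d:+, e:-, f:-; rest ⊤}
  B7: | IN={a:-, d:+, e:-, f:-; rest ⊤} | OUT={a:-, c:-, d:+, e:+, f:-; rest ⊤}

Merge at B5: IN[B5] = OUT[B4] = {a: -, b: ⊤, c: ⊤, d: -, e: -, f: 0}
Applying B5's transfer function to that IN value gives OUT[B5] (row B5 above).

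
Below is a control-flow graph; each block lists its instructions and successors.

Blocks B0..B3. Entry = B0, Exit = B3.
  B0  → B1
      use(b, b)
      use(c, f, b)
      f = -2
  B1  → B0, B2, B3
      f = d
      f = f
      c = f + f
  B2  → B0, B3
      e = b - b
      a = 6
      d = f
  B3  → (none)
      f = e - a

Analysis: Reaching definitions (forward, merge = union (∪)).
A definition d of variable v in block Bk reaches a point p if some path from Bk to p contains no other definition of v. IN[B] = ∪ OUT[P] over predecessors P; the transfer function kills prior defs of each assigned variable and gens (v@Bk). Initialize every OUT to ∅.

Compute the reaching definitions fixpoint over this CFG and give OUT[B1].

Answer: {a@B2, c@B1, d@B2, e@B2, f@B1}

Trace:
Per-block solution:
  B0:  IN={a@B2, c@B1, d@B2, e@B2, f@B1}  OUT={a@B2, c@B1, d@B2, e@B2, f@B0}
  B1:  IN={a@B2, c@B1, d@B2, e@B2, f@B0}  OUT={a@B2, c@B1, d@B2, e@B2, f@B1}
  B2:  IN={a@B2, c@B1, d@B2, e@B2, f@B1}  OUT={a@B2, c@B1, d@B2, e@B2, f@B1}
  B3:  IN={a@B2, c@B1, d@B2, e@B2, f@B1}  OUT={a@B2, c@B1, d@B2, e@B2, f@B3}

Merge at B1: IN[B1] = OUT[B0] = {a@B2, c@B1, d@B2, e@B2, f@B0}
Applying B1's transfer function to that IN value gives OUT[B1] (row B1 above).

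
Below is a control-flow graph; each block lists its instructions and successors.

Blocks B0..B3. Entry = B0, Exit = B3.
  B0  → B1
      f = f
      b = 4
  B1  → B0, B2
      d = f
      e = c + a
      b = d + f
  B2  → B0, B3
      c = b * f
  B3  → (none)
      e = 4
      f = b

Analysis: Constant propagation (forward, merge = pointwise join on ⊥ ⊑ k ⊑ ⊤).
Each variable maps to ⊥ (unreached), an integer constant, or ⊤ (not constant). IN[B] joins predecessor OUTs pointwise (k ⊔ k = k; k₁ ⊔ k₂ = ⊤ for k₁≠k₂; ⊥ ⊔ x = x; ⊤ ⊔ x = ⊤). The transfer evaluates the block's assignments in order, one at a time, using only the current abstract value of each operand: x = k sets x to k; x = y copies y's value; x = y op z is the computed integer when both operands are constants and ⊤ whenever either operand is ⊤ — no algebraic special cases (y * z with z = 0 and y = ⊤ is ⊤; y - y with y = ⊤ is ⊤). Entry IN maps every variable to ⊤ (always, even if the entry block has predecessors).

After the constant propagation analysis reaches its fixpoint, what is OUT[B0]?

Answer: {a: ⊤, b: 4, c: ⊤, d: ⊤, e: ⊤, f: ⊤}

Derivation:
Fixpoint table:
  B0:   IN=(all ⊤)   OUT={b:4; rest ⊤}
  B1:   IN={b:4; rest ⊤}   OUT=(all ⊤)
  B2:   IN=(all ⊤)   OUT=(all ⊤)
  B3:   IN=(all ⊤)   OUT={e:4; rest ⊤}

Merge at B0 (entry node, so the boundary value (all ⊤) is joined with the incoming edge(s)): IN[B0] = (all ⊤) ⊔ OUT[B1] ⊔ OUT[B2] = {a: ⊤, b: ⊤, c: ⊤, d: ⊤, e: ⊤, f: ⊤}
Applying B0's transfer function to that IN value gives OUT[B0] (row B0 above).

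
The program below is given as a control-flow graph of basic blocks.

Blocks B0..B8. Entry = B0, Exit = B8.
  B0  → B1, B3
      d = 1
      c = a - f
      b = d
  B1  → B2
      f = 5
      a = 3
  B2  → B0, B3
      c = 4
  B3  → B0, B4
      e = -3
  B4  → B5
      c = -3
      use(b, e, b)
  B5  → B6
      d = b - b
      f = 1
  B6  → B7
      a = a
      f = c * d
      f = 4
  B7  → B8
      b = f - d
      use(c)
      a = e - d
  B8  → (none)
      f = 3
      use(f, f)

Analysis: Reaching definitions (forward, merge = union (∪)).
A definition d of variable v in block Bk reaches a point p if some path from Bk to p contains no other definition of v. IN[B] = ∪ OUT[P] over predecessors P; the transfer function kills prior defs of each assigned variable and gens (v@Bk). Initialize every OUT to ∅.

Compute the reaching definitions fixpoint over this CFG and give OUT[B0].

Answer: {a@B1, b@B0, c@B0, d@B0, e@B3, f@B1}

Working:
Fixpoint table:
  B0:  IN={a@B1, b@B0, c@B0, c@B2, d@B0, e@B3, f@B1}  OUT={a@B1, b@B0, c@B0, d@B0, e@B3, f@B1}
  B1:  IN={a@B1, b@B0, c@B0, d@B0, e@B3, f@B1}  OUT={a@B1, b@B0, c@B0, d@B0, e@B3, f@B1}
  B2:  IN={a@B1, b@B0, c@B0, d@B0, e@B3, f@B1}  OUT={a@B1, b@B0, c@B2, d@B0, e@B3, f@B1}
  B3:  IN={a@B1, b@B0, c@B0, c@B2, d@B0, e@B3, f@B1}  OUT={a@B1, b@B0, c@B0, c@B2, d@B0, e@B3, f@B1}
  B4:  IN={a@B1, b@B0, c@B0, c@B2, d@B0, e@B3, f@B1}  OUT={a@B1, b@B0, c@B4, d@B0, e@B3, f@B1}
  B5:  IN={a@B1, b@B0, c@B4, d@B0, e@B3, f@B1}  OUT={a@B1, b@B0, c@B4, d@B5, e@B3, f@B5}
  B6:  IN={a@B1, b@B0, c@B4, d@B5, e@B3, f@B5}  OUT={a@B6, b@B0, c@B4, d@B5, e@B3, f@B6}
  B7:  IN={a@B6, b@B0, c@B4, d@B5, e@B3, f@B6}  OUT={a@B7, b@B7, c@B4, d@B5, e@B3, f@B6}
  B8:  IN={a@B7, b@B7, c@B4, d@B5, e@B3, f@B6}  OUT={a@B7, b@B7, c@B4, d@B5, e@B3, f@B8}

Merge at B0 (entry node, so the boundary value {} is joined with the incoming edge(s)): IN[B0] = {} ⊔ OUT[B2] ⊔ OUT[B3] = {a@B1, b@B0, c@B0, c@B2, d@B0, e@B3, f@B1}
Applying B0's transfer function to that IN value gives OUT[B0] (row B0 above).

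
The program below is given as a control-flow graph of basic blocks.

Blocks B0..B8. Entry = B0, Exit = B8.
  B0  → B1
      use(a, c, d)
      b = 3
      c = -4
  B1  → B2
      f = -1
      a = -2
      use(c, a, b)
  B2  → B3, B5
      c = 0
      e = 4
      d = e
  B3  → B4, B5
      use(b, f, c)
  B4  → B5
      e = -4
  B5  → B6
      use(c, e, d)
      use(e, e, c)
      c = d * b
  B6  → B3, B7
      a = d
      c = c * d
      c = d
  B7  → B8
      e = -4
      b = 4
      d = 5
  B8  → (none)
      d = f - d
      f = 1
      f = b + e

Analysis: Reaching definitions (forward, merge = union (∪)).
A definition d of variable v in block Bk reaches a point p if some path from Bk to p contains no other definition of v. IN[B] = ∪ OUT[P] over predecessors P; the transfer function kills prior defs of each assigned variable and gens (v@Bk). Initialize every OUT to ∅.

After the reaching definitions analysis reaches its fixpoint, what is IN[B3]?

Fixpoint table:
  B0:   IN={}   OUT={b@B0, c@B0}
  B1:   IN={b@B0, c@B0}   OUT={a@B1, b@B0, c@B0, f@B1}
  B2:   IN={a@B1, b@B0, c@B0, f@B1}   OUT={a@B1, b@B0, c@B2, d@B2, e@B2, f@B1}
  B3:   IN={a@B1, a@B6, b@B0, c@B2, c@B6, d@B2, e@B2, e@B4, f@B1}   OUT={a@B1, a@B6, b@B0, c@B2, c@B6, d@B2, e@B2, e@B4, f@B1}
  B4:   IN={a@B1, a@B6, b@B0, c@B2, c@B6, d@B2, e@B2, e@B4, f@B1}   OUT={a@B1, a@B6, b@B0, c@B2, c@B6, d@B2, e@B4, f@B1}
  B5:   IN={a@B1, a@B6, b@B0, c@B2, c@B6, d@B2, e@B2, e@B4, f@B1}   OUT={a@B1, a@B6, b@B0, c@B5, d@B2, e@B2, e@B4, f@B1}
  B6:   IN={a@B1, a@B6, b@B0, c@B5, d@B2, e@B2, e@B4, f@B1}   OUT={a@B6, b@B0, c@B6, d@B2, e@B2, e@B4, f@B1}
  B7:   IN={a@B6, b@B0, c@B6, d@B2, e@B2, e@B4, f@B1}   OUT={a@B6, b@B7, c@B6, d@B7, e@B7, f@B1}
  B8:   IN={a@B6, b@B7, c@B6, d@B7, e@B7, f@B1}   OUT={a@B6, b@B7, c@B6, d@B8, e@B7, f@B8}

Merge at B3: IN[B3] = OUT[B2] ⊔ OUT[B6] = {a@B1, a@B6, b@B0, c@B2, c@B6, d@B2, e@B2, e@B4, f@B1}

Answer: {a@B1, a@B6, b@B0, c@B2, c@B6, d@B2, e@B2, e@B4, f@B1}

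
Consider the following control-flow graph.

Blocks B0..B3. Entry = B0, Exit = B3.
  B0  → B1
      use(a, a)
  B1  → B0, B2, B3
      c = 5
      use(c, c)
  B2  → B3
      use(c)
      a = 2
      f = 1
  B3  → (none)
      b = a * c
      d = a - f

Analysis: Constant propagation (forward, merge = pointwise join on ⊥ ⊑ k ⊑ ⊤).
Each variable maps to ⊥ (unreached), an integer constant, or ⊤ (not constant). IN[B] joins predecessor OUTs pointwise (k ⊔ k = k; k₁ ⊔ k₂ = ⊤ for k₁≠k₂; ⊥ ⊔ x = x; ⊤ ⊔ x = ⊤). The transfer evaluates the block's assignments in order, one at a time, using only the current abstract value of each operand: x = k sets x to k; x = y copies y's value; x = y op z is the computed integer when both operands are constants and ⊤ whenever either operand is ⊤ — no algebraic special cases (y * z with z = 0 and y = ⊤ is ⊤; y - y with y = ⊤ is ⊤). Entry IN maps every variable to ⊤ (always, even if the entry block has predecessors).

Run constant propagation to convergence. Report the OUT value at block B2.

Converged values:
  B0: | IN=(all ⊤) | OUT=(all ⊤)
  B1: | IN=(all ⊤) | OUT={c:5; rest ⊤}
  B2: | IN={c:5; rest ⊤} | OUT={a:2, c:5, f:1; rest ⊤}
  B3: | IN={c:5; rest ⊤} | OUT={c:5; rest ⊤}

Merge at B2: IN[B2] = OUT[B1] = {a: ⊤, b: ⊤, c: 5, d: ⊤, e: ⊤, f: ⊤}
Applying B2's transfer function to that IN value gives OUT[B2] (row B2 above).

Answer: {a: 2, b: ⊤, c: 5, d: ⊤, e: ⊤, f: 1}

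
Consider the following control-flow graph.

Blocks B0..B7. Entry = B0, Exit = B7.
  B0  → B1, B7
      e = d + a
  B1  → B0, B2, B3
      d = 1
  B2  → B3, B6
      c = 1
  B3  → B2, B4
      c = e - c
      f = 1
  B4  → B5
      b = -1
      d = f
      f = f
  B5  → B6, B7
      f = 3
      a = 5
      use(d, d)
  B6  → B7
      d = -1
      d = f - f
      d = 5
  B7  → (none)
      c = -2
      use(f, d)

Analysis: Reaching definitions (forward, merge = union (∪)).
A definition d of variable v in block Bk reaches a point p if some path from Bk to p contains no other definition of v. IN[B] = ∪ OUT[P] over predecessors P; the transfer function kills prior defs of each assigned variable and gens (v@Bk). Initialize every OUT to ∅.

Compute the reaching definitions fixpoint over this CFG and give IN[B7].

Answer: {a@B5, b@B4, c@B2, c@B3, d@B1, d@B4, d@B6, e@B0, f@B3, f@B5}

Trace:
Converged values:
  B0: | IN={d@B1, e@B0} | OUT={d@B1, e@B0}
  B1: | IN={d@B1, e@B0} | OUT={d@B1, e@B0}
  B2: | IN={c@B3, d@B1, e@B0, f@B3} | OUT={c@B2, d@B1, e@B0, f@B3}
  B3: | IN={c@B2, d@B1, e@B0, f@B3} | OUT={c@B3, d@B1, e@B0, f@B3}
  B4: | IN={c@B3, d@B1, e@B0, f@B3} | OUT={b@B4, c@B3, d@B4, e@B0, f@B4}
  B5: | IN={b@B4, c@B3, d@B4, e@B0, f@B4} | OUT={a@B5, b@B4, c@B3, d@B4, e@B0, f@B5}
  B6: | IN={a@B5, b@B4, c@B2, c@B3, d@B1, d@B4, e@B0, f@B3, f@B5} | OUT={a@B5, b@B4, c@B2, c@B3, d@B6, e@B0, f@B3, f@B5}
  B7: | IN={a@B5, b@B4, c@B2, c@B3, d@B1, d@B4, d@B6, e@B0, f@B3, f@B5} | OUT={a@B5, b@B4, c@B7, d@B1, d@B4, d@B6, e@B0, f@B3, f@B5}

Merge at B7: IN[B7] = OUT[B0] ⊔ OUT[B5] ⊔ OUT[B6] = {a@B5, b@B4, c@B2, c@B3, d@B1, d@B4, d@B6, e@B0, f@B3, f@B5}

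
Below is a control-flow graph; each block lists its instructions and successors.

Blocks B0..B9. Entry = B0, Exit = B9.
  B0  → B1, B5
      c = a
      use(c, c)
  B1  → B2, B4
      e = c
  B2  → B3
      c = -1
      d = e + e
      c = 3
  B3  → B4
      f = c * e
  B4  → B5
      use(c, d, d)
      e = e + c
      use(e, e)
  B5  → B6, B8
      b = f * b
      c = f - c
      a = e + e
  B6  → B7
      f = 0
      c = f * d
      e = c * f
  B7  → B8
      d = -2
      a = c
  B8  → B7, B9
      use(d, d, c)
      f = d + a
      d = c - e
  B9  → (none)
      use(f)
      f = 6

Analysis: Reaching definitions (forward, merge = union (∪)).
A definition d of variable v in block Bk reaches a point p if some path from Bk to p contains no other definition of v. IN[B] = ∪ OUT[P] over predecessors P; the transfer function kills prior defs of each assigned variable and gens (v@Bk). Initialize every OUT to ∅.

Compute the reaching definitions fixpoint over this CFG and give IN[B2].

Answer: {c@B0, e@B1}

Trace:
Per-block solution:
  B0:  IN={}  OUT={c@B0}
  B1:  IN={c@B0}  OUT={c@B0, e@B1}
  B2:  IN={c@B0, e@B1}  OUT={c@B2, d@B2, e@B1}
  B3:  IN={c@B2, d@B2, e@B1}  OUT={c@B2, d@B2, e@B1, f@B3}
  B4:  IN={c@B0, c@B2, d@B2, e@B1, f@B3}  OUT={c@B0, c@B2, d@B2, e@B4, f@B3}
  B5:  IN={c@B0, c@B2, d@B2, e@B4, f@B3}  OUT={a@B5, b@B5, c@B5, d@B2, e@B4, f@B3}
  B6:  IN={a@B5, b@B5, c@B5, d@B2, e@B4, f@B3}  OUT={a@B5, b@B5, c@B6, d@B2, e@B6, f@B6}
  B7:  IN={a@B5, a@B7, b@B5, c@B5, c@B6, d@B2, d@B8, e@B4, e@B6, f@B6, f@B8}  OUT={a@B7, b@B5, c@B5, c@B6, d@B7, e@B4, e@B6, f@B6, f@B8}
  B8:  IN={a@B5, a@B7, b@B5, c@B5, c@B6, d@B2, d@B7, e@B4, e@B6, f@B3, f@B6, f@B8}  OUT={a@B5, a@B7, b@B5, c@B5, c@B6, d@B8, e@B4, e@B6, f@B8}
  B9:  IN={a@B5, a@B7, b@B5, c@B5, c@B6, d@B8, e@B4, e@B6, f@B8}  OUT={a@B5, a@B7, b@B5, c@B5, c@B6, d@B8, e@B4, e@B6, f@B9}

Merge at B2: IN[B2] = OUT[B1] = {c@B0, e@B1}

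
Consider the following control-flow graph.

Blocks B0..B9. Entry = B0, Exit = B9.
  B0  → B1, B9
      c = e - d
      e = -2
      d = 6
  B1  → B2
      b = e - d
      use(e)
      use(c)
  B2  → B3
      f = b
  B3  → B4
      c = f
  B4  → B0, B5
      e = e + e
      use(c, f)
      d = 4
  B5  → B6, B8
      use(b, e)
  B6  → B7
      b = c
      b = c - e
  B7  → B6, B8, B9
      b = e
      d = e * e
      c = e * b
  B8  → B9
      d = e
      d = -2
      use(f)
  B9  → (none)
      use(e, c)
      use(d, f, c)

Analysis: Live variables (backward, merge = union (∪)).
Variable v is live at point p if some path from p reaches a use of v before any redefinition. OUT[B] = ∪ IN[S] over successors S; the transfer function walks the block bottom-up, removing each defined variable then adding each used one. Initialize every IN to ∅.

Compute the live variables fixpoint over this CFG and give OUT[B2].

Answer: {b, e, f}

Trace:
Per-block solution:
  B0:  IN={d, e, f}  OUT={c, d, e, f}
  B1:  IN={c, d, e}  OUT={b, e}
  B2:  IN={b, e}  OUT={b, e, f}
  B3:  IN={b, e, f}  OUT={b, c, e, f}
  B4:  IN={b, c, e, f}  OUT={b, c, d, e, f}
  B5:  IN={b, c, e, f}  OUT={c, e, f}
  B6:  IN={c, e, f}  OUT={e, f}
  B7:  IN={e, f}  OUT={c, d, e, f}
  B8:  IN={c, e, f}  OUT={c, d, e, f}
  B9:  IN={c, d, e, f}  OUT={}

Merge at B2: OUT[B2] = IN[B3] = {b, e, f}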